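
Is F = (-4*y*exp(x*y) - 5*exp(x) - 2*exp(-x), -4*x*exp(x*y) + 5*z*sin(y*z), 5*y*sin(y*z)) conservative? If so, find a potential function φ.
Yes, F is conservative. φ = -5*exp(x) - 4*exp(x*y) - 5*cos(y*z) + 2*exp(-x)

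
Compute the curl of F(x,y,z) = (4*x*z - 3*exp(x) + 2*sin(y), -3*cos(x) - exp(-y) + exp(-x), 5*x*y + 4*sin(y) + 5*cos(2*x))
(5*x + 4*cos(y), 4*x - 5*y + 10*sin(2*x), 3*sin(x) - 2*cos(y) - exp(-x))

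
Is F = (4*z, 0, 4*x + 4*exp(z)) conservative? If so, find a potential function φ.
Yes, F is conservative. φ = 4*x*z + 4*exp(z)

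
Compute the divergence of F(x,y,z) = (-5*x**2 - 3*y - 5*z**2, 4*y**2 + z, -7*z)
-10*x + 8*y - 7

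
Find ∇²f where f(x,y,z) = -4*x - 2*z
0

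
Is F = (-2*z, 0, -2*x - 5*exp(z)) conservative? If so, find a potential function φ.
Yes, F is conservative. φ = -2*x*z - 5*exp(z)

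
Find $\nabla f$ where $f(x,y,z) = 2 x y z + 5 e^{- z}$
(2*y*z, 2*x*z, 2*x*y - 5*exp(-z))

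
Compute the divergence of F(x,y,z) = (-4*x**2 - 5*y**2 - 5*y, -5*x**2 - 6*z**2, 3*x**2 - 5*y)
-8*x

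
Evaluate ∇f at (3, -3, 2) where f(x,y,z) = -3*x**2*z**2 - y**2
(-72, 6, -108)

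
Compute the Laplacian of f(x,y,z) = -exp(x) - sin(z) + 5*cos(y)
-exp(x) + sin(z) - 5*cos(y)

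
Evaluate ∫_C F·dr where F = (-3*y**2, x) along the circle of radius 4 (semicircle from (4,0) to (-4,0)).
8*pi + 256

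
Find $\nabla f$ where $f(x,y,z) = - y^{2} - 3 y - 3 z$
(0, -2*y - 3, -3)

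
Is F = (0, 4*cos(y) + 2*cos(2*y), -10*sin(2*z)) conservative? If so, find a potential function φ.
Yes, F is conservative. φ = 4*sin(y) + sin(2*y) + 5*cos(2*z)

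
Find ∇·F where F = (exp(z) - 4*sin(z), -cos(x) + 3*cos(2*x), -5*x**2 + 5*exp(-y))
0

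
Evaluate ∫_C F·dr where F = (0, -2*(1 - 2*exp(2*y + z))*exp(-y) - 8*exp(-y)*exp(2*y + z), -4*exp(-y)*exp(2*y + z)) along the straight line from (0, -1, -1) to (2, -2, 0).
2*E*(-1 + E)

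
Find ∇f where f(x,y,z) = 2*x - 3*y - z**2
(2, -3, -2*z)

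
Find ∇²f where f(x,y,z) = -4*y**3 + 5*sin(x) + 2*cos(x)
-24*y - 5*sin(x) - 2*cos(x)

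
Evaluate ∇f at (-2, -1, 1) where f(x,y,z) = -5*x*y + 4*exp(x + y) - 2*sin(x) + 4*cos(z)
(4*exp(-3) - 2*cos(2) + 5, 4*exp(-3) + 10, -4*sin(1))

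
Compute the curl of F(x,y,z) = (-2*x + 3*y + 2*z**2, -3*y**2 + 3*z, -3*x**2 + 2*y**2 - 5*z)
(4*y - 3, 6*x + 4*z, -3)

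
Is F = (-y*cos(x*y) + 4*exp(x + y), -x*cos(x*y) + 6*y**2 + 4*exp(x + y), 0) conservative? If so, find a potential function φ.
Yes, F is conservative. φ = 2*y**3 + 4*exp(x + y) - sin(x*y)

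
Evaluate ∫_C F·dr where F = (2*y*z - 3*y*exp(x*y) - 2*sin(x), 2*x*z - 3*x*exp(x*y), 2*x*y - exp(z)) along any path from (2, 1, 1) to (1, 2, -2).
-12 - exp(-2) - 2*cos(2) + 2*cos(1) + E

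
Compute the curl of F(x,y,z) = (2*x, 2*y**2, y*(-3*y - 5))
(-6*y - 5, 0, 0)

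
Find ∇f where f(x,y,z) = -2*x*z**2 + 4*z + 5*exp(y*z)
(-2*z**2, 5*z*exp(y*z), -4*x*z + 5*y*exp(y*z) + 4)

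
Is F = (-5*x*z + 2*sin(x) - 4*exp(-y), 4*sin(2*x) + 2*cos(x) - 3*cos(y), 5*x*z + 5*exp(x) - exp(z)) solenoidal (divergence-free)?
No, ∇·F = 5*x - 5*z - exp(z) + 3*sin(y) + 2*cos(x)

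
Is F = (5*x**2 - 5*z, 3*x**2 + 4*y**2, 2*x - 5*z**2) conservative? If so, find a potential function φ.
No, ∇×F = (0, -7, 6*x) ≠ 0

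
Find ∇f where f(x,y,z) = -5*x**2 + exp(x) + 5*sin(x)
(-10*x + exp(x) + 5*cos(x), 0, 0)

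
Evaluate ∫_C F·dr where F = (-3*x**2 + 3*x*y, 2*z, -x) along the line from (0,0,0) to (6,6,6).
18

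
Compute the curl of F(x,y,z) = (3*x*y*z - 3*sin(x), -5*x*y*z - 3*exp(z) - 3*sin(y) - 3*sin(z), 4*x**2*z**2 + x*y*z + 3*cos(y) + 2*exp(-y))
(5*x*y + x*z + 3*exp(z) - 3*sin(y) + 3*cos(z) - 2*exp(-y), 3*x*y - 8*x*z**2 - y*z, z*(-3*x - 5*y))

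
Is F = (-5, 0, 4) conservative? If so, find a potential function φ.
Yes, F is conservative. φ = -5*x + 4*z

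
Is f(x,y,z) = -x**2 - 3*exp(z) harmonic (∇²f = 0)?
No, ∇²f = -3*exp(z) - 2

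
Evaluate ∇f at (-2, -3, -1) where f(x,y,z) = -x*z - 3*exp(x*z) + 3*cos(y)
(1 + 3*exp(2), 3*sin(3), 2 + 6*exp(2))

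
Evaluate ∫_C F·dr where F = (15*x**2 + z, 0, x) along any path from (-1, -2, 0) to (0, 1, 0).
5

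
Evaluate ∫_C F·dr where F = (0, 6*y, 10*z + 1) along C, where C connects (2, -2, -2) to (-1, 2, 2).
4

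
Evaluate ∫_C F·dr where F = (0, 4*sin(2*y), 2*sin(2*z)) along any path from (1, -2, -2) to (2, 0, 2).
-2 + 2*cos(4)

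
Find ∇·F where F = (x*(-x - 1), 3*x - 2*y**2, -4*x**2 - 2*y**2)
-2*x - 4*y - 1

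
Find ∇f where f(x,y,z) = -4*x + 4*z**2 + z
(-4, 0, 8*z + 1)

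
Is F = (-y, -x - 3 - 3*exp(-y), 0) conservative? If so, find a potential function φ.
Yes, F is conservative. φ = -x*y - 3*y + 3*exp(-y)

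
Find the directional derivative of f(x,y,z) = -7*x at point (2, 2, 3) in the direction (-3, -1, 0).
21*sqrt(10)/10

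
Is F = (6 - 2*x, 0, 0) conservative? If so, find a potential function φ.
Yes, F is conservative. φ = x*(6 - x)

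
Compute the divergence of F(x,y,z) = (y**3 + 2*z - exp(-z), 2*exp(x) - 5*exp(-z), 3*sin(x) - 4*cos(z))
4*sin(z)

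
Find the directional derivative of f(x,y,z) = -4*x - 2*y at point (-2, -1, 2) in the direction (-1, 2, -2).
0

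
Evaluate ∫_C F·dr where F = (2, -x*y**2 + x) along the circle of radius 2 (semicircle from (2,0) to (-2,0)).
-8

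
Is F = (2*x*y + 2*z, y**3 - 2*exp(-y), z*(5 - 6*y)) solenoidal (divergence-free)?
No, ∇·F = 3*y**2 - 4*y + 5 + 2*exp(-y)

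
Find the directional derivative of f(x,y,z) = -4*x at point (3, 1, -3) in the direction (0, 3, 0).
0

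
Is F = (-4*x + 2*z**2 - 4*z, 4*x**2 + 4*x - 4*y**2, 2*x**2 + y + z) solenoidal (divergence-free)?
No, ∇·F = -8*y - 3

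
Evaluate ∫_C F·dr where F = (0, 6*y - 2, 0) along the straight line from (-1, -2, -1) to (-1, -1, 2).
-11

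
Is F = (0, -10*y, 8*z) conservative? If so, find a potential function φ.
Yes, F is conservative. φ = -5*y**2 + 4*z**2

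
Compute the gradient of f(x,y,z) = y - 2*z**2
(0, 1, -4*z)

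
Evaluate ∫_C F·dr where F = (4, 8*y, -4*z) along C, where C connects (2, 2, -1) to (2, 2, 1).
0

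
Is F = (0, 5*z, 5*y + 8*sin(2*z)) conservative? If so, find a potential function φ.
Yes, F is conservative. φ = 5*y*z - 4*cos(2*z)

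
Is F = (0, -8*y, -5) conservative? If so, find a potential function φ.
Yes, F is conservative. φ = -4*y**2 - 5*z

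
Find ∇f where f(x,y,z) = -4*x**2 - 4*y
(-8*x, -4, 0)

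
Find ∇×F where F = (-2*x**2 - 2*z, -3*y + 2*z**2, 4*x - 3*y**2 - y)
(-6*y - 4*z - 1, -6, 0)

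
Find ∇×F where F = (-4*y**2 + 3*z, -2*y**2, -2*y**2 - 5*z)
(-4*y, 3, 8*y)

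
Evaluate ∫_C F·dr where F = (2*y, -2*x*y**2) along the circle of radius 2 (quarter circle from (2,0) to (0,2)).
-4*pi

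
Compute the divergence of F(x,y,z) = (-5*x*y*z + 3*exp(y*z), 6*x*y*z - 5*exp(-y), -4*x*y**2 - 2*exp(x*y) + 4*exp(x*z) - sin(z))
6*x*z + 4*x*exp(x*z) - 5*y*z - cos(z) + 5*exp(-y)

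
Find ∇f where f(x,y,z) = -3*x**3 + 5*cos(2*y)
(-9*x**2, -10*sin(2*y), 0)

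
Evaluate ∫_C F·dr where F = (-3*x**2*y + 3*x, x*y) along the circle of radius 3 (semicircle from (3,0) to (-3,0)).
18 + 243*pi/8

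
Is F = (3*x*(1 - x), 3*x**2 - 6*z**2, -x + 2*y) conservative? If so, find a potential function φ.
No, ∇×F = (12*z + 2, 1, 6*x) ≠ 0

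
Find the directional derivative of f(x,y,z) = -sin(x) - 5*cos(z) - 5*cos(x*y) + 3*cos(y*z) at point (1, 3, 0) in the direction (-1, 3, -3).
sqrt(19)*cos(1)/19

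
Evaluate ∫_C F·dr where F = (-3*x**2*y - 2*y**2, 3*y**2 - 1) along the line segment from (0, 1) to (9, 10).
-21303/4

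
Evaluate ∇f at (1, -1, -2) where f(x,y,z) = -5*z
(0, 0, -5)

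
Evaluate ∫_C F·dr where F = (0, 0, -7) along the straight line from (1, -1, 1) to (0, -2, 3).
-14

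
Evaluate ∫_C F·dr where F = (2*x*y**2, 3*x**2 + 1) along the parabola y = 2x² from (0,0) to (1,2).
19/3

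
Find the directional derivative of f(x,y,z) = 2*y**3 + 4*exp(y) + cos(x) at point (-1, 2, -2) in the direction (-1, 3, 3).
sqrt(19)*(-sin(1) + 72 + 12*exp(2))/19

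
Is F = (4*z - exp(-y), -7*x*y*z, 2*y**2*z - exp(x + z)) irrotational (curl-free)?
No, ∇×F = (y*(7*x + 4*z), exp(x + z) + 4, -7*y*z - exp(-y))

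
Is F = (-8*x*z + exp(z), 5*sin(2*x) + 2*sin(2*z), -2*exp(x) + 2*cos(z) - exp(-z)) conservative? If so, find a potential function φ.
No, ∇×F = (-4*cos(2*z), -8*x + 2*exp(x) + exp(z), 10*cos(2*x)) ≠ 0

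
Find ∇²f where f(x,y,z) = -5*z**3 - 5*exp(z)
-30*z - 5*exp(z)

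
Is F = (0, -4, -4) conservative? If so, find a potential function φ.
Yes, F is conservative. φ = -4*y - 4*z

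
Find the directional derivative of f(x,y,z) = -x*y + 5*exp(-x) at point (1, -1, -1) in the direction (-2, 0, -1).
2*sqrt(5)*(5 - E)*exp(-1)/5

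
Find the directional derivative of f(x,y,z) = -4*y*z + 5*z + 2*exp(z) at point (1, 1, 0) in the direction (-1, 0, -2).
-6*sqrt(5)/5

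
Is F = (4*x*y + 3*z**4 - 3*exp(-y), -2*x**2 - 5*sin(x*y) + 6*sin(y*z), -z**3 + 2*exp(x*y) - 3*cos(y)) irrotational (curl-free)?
No, ∇×F = (2*x*exp(x*y) - 6*y*cos(y*z) + 3*sin(y), -2*y*exp(x*y) + 12*z**3, -8*x - 5*y*cos(x*y) - 3*exp(-y))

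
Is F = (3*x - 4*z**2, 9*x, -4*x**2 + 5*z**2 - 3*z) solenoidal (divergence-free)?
No, ∇·F = 10*z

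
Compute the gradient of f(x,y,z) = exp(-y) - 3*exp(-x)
(3*exp(-x), -exp(-y), 0)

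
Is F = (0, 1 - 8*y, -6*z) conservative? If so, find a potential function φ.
Yes, F is conservative. φ = -4*y**2 + y - 3*z**2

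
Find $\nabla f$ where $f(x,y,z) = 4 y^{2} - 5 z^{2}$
(0, 8*y, -10*z)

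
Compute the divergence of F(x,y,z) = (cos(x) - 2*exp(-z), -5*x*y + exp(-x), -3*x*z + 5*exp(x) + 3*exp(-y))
-8*x - sin(x)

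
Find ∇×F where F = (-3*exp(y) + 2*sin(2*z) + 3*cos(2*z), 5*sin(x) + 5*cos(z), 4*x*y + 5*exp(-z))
(4*x + 5*sin(z), -4*y - 6*sin(2*z) + 4*cos(2*z), 3*exp(y) + 5*cos(x))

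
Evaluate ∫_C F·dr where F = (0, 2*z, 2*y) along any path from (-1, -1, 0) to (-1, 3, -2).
-12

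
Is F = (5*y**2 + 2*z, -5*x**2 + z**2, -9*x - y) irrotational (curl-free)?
No, ∇×F = (-2*z - 1, 11, -10*x - 10*y)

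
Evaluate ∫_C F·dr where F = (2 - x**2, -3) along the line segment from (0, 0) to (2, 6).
-50/3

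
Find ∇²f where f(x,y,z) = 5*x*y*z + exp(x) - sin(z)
exp(x) + sin(z)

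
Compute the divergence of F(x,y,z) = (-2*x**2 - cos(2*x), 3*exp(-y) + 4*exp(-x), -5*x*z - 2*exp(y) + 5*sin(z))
-9*x + 2*sin(2*x) + 5*cos(z) - 3*exp(-y)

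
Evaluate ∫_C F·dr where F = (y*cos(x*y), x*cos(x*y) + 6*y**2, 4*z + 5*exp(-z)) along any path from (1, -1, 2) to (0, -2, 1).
-20 - 5*exp(-1) + 5*exp(-2) + sin(1)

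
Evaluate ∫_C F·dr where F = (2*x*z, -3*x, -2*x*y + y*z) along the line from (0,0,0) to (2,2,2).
-10/3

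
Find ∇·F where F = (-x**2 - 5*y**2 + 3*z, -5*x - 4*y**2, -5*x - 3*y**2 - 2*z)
-2*x - 8*y - 2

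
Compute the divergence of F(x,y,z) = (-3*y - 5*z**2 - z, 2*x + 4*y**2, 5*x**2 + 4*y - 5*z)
8*y - 5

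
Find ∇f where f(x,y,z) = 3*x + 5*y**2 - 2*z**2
(3, 10*y, -4*z)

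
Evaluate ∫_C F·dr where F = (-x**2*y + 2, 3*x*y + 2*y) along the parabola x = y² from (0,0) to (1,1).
97/28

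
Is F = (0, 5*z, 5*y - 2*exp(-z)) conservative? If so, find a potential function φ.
Yes, F is conservative. φ = 5*y*z + 2*exp(-z)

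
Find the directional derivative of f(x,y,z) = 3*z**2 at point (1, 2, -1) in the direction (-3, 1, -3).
18*sqrt(19)/19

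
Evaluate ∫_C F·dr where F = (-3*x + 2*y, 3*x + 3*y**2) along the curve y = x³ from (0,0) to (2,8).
550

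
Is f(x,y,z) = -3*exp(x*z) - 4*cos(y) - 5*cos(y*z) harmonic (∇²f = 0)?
No, ∇²f = -3*x**2*exp(x*z) + 5*y**2*cos(y*z) - 3*z**2*exp(x*z) + 5*z**2*cos(y*z) + 4*cos(y)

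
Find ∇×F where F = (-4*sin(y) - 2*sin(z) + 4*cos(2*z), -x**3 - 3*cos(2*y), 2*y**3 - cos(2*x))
(6*y**2, -2*sin(2*x) - 8*sin(2*z) - 2*cos(z), -3*x**2 + 4*cos(y))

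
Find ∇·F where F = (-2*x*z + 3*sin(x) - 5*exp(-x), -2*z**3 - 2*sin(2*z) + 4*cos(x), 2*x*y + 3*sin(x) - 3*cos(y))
-2*z + 3*cos(x) + 5*exp(-x)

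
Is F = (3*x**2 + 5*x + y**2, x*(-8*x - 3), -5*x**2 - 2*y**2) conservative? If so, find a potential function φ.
No, ∇×F = (-4*y, 10*x, -16*x - 2*y - 3) ≠ 0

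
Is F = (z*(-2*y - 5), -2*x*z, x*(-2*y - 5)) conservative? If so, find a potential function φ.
Yes, F is conservative. φ = x*z*(-2*y - 5)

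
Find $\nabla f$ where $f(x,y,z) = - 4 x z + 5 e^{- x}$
(-4*z - 5*exp(-x), 0, -4*x)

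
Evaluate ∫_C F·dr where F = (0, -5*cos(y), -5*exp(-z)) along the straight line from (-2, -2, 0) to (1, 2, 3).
-10*sin(2) - 5 + 5*exp(-3)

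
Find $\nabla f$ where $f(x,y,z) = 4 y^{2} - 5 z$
(0, 8*y, -5)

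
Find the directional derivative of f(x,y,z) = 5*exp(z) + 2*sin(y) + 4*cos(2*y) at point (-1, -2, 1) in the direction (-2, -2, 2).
sqrt(3)*(-2*cos(2) - 8*sin(4) + 5*E)/3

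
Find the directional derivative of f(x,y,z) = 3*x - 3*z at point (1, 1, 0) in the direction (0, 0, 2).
-3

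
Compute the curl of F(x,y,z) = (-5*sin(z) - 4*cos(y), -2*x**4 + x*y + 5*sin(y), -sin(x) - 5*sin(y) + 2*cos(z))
(-5*cos(y), cos(x) - 5*cos(z), -8*x**3 + y - 4*sin(y))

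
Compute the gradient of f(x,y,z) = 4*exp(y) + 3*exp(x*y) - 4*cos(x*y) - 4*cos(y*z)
(y*(3*exp(x*y) + 4*sin(x*y)), 3*x*exp(x*y) + 4*x*sin(x*y) + 4*z*sin(y*z) + 4*exp(y), 4*y*sin(y*z))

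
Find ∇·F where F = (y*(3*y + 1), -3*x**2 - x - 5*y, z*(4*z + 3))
8*z - 2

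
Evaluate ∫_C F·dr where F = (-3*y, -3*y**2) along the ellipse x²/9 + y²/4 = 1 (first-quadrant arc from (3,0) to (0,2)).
-8 + 9*pi/2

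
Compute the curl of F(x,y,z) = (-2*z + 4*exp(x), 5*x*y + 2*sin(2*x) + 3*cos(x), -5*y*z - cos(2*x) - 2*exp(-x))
(-5*z, -2*sin(2*x) - 2 - 2*exp(-x), 5*y - 3*sin(x) + 4*cos(2*x))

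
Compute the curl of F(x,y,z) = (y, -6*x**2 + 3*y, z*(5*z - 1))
(0, 0, -12*x - 1)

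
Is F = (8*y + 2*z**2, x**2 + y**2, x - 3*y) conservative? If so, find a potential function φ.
No, ∇×F = (-3, 4*z - 1, 2*x - 8) ≠ 0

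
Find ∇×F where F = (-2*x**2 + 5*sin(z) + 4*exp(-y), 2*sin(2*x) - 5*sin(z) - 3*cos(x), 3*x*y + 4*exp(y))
(3*x + 4*exp(y) + 5*cos(z), -3*y + 5*cos(z), 3*sin(x) + 4*cos(2*x) + 4*exp(-y))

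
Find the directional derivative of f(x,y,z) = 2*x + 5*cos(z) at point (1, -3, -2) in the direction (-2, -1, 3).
sqrt(14)*(-4 + 15*sin(2))/14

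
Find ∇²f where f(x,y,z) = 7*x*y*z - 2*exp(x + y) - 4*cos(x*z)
4*x**2*cos(x*z) + 4*z**2*cos(x*z) - 4*exp(x + y)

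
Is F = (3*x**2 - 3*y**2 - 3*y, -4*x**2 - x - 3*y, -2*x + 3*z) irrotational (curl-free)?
No, ∇×F = (0, 2, -8*x + 6*y + 2)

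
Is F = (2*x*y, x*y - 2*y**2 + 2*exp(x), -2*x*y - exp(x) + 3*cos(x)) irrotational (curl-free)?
No, ∇×F = (-2*x, 2*y + exp(x) + 3*sin(x), -2*x + y + 2*exp(x))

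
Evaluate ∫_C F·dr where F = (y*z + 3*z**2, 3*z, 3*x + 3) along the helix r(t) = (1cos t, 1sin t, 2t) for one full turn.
2*pi*(6 + 23*pi)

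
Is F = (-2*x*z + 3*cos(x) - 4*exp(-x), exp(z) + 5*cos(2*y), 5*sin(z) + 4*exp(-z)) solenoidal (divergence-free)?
No, ∇·F = -2*z - 3*sin(x) - 10*sin(2*y) + 5*cos(z) - 4*exp(-z) + 4*exp(-x)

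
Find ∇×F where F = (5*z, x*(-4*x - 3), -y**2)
(-2*y, 5, -8*x - 3)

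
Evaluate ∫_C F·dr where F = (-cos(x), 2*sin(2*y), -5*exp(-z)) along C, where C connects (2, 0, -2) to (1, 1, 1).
-5*exp(2) - sin(1) + 1 - sqrt(2)*cos(pi/4 + 2) + 5*exp(-1)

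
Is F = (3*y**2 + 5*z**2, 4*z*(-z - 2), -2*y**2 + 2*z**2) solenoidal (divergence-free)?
No, ∇·F = 4*z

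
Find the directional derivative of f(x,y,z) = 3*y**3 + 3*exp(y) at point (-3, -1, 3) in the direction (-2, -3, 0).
9*sqrt(13)*(-3*E - 1)*exp(-1)/13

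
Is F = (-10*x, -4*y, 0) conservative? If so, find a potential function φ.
Yes, F is conservative. φ = -5*x**2 - 2*y**2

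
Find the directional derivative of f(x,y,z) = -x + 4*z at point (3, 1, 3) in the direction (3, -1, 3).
9*sqrt(19)/19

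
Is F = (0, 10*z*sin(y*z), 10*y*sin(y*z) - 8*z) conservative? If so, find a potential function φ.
Yes, F is conservative. φ = -4*z**2 - 10*cos(y*z)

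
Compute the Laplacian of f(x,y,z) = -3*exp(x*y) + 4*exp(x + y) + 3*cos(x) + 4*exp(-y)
-3*x**2*exp(x*y) - 3*y**2*exp(x*y) + 8*exp(x + y) - 3*cos(x) + 4*exp(-y)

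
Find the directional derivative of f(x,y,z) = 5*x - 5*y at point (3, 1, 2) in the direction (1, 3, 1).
-10*sqrt(11)/11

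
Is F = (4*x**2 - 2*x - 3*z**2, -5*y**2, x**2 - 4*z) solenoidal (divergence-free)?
No, ∇·F = 8*x - 10*y - 6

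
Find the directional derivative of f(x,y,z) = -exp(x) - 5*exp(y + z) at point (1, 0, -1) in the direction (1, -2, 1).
sqrt(6)*(5 - exp(2))*exp(-1)/6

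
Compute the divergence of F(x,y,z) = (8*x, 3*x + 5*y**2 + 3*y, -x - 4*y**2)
10*y + 11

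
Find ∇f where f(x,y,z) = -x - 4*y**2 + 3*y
(-1, 3 - 8*y, 0)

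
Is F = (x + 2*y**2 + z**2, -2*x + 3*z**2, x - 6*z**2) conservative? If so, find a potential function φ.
No, ∇×F = (-6*z, 2*z - 1, -4*y - 2) ≠ 0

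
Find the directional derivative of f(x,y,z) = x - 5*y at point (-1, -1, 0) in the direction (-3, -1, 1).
2*sqrt(11)/11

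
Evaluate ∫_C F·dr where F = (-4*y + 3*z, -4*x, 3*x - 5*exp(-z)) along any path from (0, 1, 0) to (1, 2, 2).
-7 + 5*exp(-2)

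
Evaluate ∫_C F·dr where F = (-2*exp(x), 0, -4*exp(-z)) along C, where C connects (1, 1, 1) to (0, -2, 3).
-2 - 4*exp(-1) + 4*exp(-3) + 2*E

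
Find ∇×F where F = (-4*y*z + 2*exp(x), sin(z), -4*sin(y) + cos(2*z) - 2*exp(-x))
(-4*cos(y) - cos(z), -4*y - 2*exp(-x), 4*z)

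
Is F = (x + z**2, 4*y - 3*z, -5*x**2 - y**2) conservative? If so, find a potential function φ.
No, ∇×F = (3 - 2*y, 10*x + 2*z, 0) ≠ 0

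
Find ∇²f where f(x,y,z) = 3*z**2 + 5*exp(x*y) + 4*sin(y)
5*x**2*exp(x*y) + 5*y**2*exp(x*y) - 4*sin(y) + 6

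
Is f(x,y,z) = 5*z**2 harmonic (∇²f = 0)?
No, ∇²f = 10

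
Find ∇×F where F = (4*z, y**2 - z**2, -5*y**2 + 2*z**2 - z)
(-10*y + 2*z, 4, 0)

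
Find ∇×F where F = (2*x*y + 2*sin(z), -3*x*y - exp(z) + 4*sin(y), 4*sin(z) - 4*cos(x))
(exp(z), -4*sin(x) + 2*cos(z), -2*x - 3*y)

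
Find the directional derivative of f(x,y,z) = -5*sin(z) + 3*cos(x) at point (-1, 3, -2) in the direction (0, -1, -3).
3*sqrt(10)*cos(2)/2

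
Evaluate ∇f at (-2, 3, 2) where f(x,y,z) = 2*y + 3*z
(0, 2, 3)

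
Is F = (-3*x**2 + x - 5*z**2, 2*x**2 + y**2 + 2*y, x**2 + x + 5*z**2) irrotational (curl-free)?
No, ∇×F = (0, -2*x - 10*z - 1, 4*x)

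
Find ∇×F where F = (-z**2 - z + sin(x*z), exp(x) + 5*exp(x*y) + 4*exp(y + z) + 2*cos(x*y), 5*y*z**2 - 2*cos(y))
(5*z**2 - 4*exp(y + z) + 2*sin(y), x*cos(x*z) - 2*z - 1, 5*y*exp(x*y) - 2*y*sin(x*y) + exp(x))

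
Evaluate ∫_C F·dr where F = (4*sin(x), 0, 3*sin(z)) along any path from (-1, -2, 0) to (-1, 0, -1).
3 - 3*cos(1)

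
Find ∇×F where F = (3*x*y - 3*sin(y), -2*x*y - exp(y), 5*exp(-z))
(0, 0, -3*x - 2*y + 3*cos(y))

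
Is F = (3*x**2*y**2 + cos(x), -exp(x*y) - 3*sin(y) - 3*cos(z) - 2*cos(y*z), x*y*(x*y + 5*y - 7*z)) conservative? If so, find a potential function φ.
No, ∇×F = (2*x**2*y + 10*x*y - 7*x*z - 2*y*sin(y*z) - 3*sin(z), y*(-2*x*y - 5*y + 7*z), y*(-6*x**2 - exp(x*y))) ≠ 0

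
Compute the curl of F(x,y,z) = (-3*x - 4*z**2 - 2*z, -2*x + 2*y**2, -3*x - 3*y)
(-3, 1 - 8*z, -2)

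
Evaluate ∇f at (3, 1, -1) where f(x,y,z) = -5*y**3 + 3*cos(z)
(0, -15, 3*sin(1))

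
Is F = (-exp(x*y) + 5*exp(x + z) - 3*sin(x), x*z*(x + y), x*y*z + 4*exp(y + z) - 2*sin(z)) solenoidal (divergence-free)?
No, ∇·F = x*y + x*z - y*exp(x*y) + 5*exp(x + z) + 4*exp(y + z) - 3*cos(x) - 2*cos(z)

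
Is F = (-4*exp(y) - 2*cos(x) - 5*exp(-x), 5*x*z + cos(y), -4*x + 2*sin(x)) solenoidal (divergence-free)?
No, ∇·F = 2*sin(x) - sin(y) + 5*exp(-x)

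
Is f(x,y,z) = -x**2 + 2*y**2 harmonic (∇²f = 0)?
No, ∇²f = 2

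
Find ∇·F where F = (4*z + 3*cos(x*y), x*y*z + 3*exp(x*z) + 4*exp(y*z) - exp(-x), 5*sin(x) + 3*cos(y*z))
x*z - 3*y*sin(x*y) - 3*y*sin(y*z) + 4*z*exp(y*z)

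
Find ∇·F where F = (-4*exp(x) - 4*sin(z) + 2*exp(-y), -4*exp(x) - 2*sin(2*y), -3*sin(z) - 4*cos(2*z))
-4*exp(x) + 8*sin(2*z) - 4*cos(2*y) - 3*cos(z)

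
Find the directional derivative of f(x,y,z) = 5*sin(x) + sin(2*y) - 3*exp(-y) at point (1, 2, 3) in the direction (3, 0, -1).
3*sqrt(10)*cos(1)/2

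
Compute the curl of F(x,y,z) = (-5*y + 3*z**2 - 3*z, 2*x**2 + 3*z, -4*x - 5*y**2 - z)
(-10*y - 3, 6*z + 1, 4*x + 5)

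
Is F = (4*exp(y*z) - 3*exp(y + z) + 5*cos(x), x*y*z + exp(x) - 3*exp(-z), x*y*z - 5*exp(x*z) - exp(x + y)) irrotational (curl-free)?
No, ∇×F = (-x*y + x*z - exp(x + y) - 3*exp(-z), -y*z + 4*y*exp(y*z) + 5*z*exp(x*z) + exp(x + y) - 3*exp(y + z), y*z - 4*z*exp(y*z) + exp(x) + 3*exp(y + z))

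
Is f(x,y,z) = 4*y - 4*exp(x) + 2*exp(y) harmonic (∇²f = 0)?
No, ∇²f = -4*exp(x) + 2*exp(y)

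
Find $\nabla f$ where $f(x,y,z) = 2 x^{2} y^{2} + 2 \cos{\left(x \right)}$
(4*x*y**2 - 2*sin(x), 4*x**2*y, 0)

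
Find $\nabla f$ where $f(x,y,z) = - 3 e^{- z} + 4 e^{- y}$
(0, -4*exp(-y), 3*exp(-z))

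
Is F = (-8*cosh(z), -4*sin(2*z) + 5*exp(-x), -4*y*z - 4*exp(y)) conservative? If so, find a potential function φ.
No, ∇×F = (-4*z - 4*exp(y) + 8*cos(2*z), -8*sinh(z), -5*exp(-x)) ≠ 0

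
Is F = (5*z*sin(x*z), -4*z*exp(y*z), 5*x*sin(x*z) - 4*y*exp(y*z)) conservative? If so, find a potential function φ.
Yes, F is conservative. φ = -4*exp(y*z) - 5*cos(x*z)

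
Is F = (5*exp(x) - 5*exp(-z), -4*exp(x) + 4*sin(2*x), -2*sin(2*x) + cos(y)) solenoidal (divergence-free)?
No, ∇·F = 5*exp(x)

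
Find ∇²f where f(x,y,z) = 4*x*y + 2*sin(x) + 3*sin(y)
-2*sin(x) - 3*sin(y)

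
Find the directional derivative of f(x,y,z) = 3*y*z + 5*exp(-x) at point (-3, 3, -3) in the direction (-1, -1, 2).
sqrt(6)*(27 + 5*exp(3))/6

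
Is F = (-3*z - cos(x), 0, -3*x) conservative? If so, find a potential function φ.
Yes, F is conservative. φ = -3*x*z - sin(x)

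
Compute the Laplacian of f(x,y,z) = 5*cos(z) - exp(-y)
-5*cos(z) - exp(-y)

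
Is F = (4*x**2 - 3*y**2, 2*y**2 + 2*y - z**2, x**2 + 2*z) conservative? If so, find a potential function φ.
No, ∇×F = (2*z, -2*x, 6*y) ≠ 0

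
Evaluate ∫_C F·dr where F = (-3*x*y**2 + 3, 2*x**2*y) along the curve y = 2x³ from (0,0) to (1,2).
9/2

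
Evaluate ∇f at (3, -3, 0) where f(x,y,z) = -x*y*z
(0, 0, 9)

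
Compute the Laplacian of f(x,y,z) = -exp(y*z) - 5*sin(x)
-y**2*exp(y*z) - z**2*exp(y*z) + 5*sin(x)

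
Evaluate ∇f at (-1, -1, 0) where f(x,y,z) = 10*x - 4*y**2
(10, 8, 0)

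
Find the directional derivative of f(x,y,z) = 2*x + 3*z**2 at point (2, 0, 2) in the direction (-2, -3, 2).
20*sqrt(17)/17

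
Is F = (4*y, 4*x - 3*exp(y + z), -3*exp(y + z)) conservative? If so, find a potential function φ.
Yes, F is conservative. φ = 4*x*y - 3*exp(y + z)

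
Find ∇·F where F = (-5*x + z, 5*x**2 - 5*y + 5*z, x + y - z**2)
-2*z - 10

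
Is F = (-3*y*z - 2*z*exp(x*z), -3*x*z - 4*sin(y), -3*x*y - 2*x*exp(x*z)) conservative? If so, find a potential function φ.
Yes, F is conservative. φ = -3*x*y*z - 2*exp(x*z) + 4*cos(y)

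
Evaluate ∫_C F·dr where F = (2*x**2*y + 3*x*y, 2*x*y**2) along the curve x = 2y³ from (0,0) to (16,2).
589696/105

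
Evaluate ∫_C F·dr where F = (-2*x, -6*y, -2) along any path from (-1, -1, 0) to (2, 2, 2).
-16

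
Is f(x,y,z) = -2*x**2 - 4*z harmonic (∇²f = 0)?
No, ∇²f = -4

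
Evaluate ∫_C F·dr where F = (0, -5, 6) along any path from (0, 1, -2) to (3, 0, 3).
35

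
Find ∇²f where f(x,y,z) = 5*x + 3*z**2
6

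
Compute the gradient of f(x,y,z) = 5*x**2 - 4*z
(10*x, 0, -4)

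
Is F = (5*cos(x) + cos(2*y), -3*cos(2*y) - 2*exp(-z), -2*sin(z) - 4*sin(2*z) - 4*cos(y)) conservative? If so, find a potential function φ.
No, ∇×F = (4*sin(y) - 2*exp(-z), 0, 2*sin(2*y)) ≠ 0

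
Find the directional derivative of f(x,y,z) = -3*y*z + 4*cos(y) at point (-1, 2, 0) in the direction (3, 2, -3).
sqrt(22)*(9 - 4*sin(2))/11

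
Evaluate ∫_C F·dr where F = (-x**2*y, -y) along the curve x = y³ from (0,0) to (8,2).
-1546/5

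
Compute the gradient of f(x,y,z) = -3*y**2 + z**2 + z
(0, -6*y, 2*z + 1)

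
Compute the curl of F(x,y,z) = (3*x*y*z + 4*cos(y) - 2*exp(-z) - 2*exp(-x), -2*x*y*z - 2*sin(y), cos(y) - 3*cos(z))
(2*x*y - sin(y), 3*x*y + 2*exp(-z), -3*x*z - 2*y*z + 4*sin(y))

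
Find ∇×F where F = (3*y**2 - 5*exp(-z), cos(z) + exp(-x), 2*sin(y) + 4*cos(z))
(sin(z) + 2*cos(y), 5*exp(-z), -6*y - exp(-x))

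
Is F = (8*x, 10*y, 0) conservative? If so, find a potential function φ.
Yes, F is conservative. φ = 4*x**2 + 5*y**2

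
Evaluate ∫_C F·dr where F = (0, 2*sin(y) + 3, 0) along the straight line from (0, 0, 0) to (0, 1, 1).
5 - 2*cos(1)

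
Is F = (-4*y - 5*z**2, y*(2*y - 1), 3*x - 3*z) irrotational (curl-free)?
No, ∇×F = (0, -10*z - 3, 4)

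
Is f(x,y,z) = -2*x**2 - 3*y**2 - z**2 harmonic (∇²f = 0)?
No, ∇²f = -12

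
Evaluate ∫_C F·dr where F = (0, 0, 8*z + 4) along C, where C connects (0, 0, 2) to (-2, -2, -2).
-16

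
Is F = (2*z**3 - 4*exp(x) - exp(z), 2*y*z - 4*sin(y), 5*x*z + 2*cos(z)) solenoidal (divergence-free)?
No, ∇·F = 5*x + 2*z - 4*exp(x) - 2*sin(z) - 4*cos(y)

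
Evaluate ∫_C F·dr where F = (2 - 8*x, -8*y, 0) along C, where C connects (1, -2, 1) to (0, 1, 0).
14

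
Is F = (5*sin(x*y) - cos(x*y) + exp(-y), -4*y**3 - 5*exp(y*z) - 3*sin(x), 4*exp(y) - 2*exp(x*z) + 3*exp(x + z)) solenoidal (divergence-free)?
No, ∇·F = -2*x*exp(x*z) - 12*y**2 + y*sin(x*y) + 5*y*cos(x*y) - 5*z*exp(y*z) + 3*exp(x + z)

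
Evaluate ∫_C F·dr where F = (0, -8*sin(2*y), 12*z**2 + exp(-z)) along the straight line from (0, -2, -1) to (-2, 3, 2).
-exp(-2) - 4*cos(4) + E + 4*cos(6) + 36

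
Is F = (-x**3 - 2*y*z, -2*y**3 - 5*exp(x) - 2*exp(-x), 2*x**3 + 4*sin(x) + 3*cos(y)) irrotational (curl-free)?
No, ∇×F = (-3*sin(y), -6*x**2 - 2*y - 4*cos(x), 2*z - 5*exp(x) + 2*exp(-x))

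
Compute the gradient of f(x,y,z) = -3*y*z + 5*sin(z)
(0, -3*z, -3*y + 5*cos(z))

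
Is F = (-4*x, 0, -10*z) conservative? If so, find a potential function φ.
Yes, F is conservative. φ = -2*x**2 - 5*z**2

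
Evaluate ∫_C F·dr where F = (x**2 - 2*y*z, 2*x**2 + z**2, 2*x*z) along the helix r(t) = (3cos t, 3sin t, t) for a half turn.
-30 - 6*pi + 9*pi**2/2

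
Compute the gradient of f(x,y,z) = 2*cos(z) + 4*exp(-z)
(0, 0, -2*sin(z) - 4*exp(-z))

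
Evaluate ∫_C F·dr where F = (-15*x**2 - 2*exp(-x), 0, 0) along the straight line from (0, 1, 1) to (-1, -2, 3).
3 + 2*E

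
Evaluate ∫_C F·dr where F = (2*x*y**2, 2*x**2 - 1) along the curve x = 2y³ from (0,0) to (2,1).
22/7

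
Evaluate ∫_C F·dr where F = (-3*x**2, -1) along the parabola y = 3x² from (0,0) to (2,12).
-20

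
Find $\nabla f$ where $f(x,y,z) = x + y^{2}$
(1, 2*y, 0)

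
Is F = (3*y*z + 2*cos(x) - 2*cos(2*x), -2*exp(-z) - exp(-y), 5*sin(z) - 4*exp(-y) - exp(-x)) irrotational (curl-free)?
No, ∇×F = (-2*exp(-z) + 4*exp(-y), 3*y - exp(-x), -3*z)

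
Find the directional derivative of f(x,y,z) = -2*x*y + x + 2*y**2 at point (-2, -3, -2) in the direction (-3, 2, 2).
-37*sqrt(17)/17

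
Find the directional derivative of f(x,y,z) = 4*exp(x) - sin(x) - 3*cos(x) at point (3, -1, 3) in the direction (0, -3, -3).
0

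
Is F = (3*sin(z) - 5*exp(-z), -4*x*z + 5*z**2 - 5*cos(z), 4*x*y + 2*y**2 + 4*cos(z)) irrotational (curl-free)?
No, ∇×F = (8*x + 4*y - 10*z - 5*sin(z), -4*y + 3*cos(z) + 5*exp(-z), -4*z)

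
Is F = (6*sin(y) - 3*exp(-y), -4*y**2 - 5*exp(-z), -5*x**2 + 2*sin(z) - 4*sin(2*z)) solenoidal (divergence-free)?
No, ∇·F = -8*y + 2*cos(z) - 8*cos(2*z)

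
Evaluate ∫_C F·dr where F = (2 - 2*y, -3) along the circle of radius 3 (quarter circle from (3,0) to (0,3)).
-15 + 9*pi/2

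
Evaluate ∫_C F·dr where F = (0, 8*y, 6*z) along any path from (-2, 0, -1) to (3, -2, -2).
25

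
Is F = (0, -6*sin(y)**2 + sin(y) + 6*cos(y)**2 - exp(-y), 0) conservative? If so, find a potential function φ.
Yes, F is conservative. φ = 6*sin(y)*cos(y) - cos(y) + exp(-y)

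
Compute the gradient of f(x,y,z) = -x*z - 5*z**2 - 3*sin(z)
(-z, 0, -x - 10*z - 3*cos(z))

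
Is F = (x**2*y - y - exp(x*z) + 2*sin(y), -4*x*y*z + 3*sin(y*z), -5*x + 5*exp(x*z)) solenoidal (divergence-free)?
No, ∇·F = 2*x*y - 4*x*z + 5*x*exp(x*z) - z*exp(x*z) + 3*z*cos(y*z)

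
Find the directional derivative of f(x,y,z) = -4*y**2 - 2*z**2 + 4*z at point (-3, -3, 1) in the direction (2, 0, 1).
0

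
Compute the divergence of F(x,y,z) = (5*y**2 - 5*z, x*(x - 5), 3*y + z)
1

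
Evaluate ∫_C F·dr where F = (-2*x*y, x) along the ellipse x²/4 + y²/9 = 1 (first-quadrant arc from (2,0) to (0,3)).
3*pi/2 + 8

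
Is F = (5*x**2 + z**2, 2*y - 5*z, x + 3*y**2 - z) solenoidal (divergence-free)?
No, ∇·F = 10*x + 1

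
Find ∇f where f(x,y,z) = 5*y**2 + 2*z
(0, 10*y, 2)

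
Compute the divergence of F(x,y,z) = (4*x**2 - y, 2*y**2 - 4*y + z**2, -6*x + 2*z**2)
8*x + 4*y + 4*z - 4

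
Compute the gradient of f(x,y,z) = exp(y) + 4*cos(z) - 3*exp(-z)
(0, exp(y), -4*sin(z) + 3*exp(-z))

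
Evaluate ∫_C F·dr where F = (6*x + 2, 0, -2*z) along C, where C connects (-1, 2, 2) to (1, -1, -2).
4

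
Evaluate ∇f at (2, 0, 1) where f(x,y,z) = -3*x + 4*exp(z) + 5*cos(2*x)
(-3 - 10*sin(4), 0, 4*E)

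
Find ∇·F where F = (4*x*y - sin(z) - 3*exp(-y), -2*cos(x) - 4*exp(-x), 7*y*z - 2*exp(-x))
11*y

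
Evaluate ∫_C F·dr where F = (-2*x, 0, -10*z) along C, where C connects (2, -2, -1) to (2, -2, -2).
-15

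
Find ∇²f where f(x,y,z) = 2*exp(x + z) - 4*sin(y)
4*exp(x + z) + 4*sin(y)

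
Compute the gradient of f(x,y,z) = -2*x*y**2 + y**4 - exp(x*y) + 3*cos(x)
(-2*y**2 - y*exp(x*y) - 3*sin(x), -4*x*y - x*exp(x*y) + 4*y**3, 0)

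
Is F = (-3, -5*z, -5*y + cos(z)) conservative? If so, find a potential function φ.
Yes, F is conservative. φ = -3*x - 5*y*z + sin(z)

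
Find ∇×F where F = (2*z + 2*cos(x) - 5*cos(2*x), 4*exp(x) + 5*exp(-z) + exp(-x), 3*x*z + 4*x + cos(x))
(5*exp(-z), -3*z + sin(x) - 2, 4*exp(x) - exp(-x))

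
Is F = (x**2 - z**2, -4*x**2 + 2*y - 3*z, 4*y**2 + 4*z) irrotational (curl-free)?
No, ∇×F = (8*y + 3, -2*z, -8*x)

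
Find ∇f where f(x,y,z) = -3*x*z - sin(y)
(-3*z, -cos(y), -3*x)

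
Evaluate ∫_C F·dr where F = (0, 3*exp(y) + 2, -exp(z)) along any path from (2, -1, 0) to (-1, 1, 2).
-cosh(2) - sinh(2) + 5 + 6*sinh(1)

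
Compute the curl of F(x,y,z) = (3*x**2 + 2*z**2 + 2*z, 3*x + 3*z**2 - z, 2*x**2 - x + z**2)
(1 - 6*z, -4*x + 4*z + 3, 3)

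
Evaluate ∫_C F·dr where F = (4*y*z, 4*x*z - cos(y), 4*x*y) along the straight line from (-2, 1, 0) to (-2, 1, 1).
-8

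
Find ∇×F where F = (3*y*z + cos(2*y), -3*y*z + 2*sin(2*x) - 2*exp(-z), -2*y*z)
(3*y - 2*z - 2*exp(-z), 3*y, -3*z + 2*sin(2*y) + 4*cos(2*x))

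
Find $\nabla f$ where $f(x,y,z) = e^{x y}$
(y*exp(x*y), x*exp(x*y), 0)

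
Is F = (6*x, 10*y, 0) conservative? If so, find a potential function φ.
Yes, F is conservative. φ = 3*x**2 + 5*y**2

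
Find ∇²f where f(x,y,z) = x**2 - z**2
0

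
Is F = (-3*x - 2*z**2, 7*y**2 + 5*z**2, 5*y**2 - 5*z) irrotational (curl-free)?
No, ∇×F = (10*y - 10*z, -4*z, 0)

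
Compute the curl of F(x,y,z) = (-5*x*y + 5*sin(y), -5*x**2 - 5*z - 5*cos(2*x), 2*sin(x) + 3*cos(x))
(5, 3*sin(x) - 2*cos(x), -5*x + 10*sin(2*x) - 5*cos(y))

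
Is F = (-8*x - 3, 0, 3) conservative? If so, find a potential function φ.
Yes, F is conservative. φ = -4*x**2 - 3*x + 3*z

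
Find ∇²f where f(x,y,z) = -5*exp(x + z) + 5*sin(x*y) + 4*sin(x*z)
-5*x**2*sin(x*y) - 4*x**2*sin(x*z) - 5*y**2*sin(x*y) - 4*z**2*sin(x*z) - 10*exp(x + z)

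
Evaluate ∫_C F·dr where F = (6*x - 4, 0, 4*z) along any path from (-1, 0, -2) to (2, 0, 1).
-9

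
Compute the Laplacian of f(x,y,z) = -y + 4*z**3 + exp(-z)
24*z + exp(-z)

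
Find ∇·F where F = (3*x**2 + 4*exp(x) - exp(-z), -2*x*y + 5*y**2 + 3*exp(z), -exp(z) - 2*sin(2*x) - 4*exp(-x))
4*x + 10*y + 4*exp(x) - exp(z)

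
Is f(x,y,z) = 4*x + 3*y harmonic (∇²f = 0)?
Yes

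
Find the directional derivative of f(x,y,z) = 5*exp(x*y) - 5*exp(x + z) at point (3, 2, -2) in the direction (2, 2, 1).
-5*E + 50*exp(6)/3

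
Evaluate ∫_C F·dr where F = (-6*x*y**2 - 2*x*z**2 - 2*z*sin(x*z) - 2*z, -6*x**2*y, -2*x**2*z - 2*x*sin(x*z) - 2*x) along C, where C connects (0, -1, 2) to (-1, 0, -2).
-10 + 2*cos(2)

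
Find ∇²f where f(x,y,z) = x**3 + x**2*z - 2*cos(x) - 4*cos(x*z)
4*x**2*cos(x*z) + 6*x + 4*z**2*cos(x*z) + 2*z + 2*cos(x)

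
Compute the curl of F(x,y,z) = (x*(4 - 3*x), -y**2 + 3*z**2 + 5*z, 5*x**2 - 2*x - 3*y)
(-6*z - 8, 2 - 10*x, 0)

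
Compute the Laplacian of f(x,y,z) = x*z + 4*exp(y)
4*exp(y)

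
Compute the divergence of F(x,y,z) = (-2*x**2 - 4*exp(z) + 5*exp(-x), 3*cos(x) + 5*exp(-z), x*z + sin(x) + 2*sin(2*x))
-3*x - 5*exp(-x)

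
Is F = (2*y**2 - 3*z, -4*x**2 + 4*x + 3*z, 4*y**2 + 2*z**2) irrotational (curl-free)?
No, ∇×F = (8*y - 3, -3, -8*x - 4*y + 4)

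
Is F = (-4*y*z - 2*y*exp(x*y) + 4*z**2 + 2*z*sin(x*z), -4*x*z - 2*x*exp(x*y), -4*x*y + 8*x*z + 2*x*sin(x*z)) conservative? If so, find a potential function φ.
Yes, F is conservative. φ = -4*x*y*z + 4*x*z**2 - 2*exp(x*y) - 2*cos(x*z)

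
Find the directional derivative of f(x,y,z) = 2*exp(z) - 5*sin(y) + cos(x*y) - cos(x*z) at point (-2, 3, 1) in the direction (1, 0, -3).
sqrt(10)*(-6*E - 7*sin(2) + 3*sin(6))/10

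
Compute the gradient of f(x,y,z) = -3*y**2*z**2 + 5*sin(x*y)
(5*y*cos(x*y), 5*x*cos(x*y) - 6*y*z**2, -6*y**2*z)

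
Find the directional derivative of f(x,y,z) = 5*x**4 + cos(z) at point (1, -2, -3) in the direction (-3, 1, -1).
-sqrt(11)*(sin(3) + 60)/11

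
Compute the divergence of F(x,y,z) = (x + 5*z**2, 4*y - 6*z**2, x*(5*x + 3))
5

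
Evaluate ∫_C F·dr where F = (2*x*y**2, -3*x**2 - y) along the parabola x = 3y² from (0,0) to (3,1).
1/10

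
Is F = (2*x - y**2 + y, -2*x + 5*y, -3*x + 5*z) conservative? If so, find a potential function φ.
No, ∇×F = (0, 3, 2*y - 3) ≠ 0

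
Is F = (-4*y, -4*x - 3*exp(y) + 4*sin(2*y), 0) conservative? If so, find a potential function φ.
Yes, F is conservative. φ = -4*x*y - 3*exp(y) - 2*cos(2*y)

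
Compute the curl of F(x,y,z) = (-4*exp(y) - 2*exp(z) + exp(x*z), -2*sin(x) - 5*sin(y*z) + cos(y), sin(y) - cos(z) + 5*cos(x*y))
(-5*x*sin(x*y) + 5*y*cos(y*z) + cos(y), x*exp(x*z) + 5*y*sin(x*y) - 2*exp(z), 4*exp(y) - 2*cos(x))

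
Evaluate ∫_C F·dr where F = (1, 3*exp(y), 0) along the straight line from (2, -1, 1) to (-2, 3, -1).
-4 - 3*exp(-1) + 3*exp(3)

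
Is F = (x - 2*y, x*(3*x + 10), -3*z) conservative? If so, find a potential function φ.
No, ∇×F = (0, 0, 6*x + 12) ≠ 0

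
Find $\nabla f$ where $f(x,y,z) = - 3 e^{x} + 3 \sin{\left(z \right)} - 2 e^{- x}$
(-3*exp(x) + 2*exp(-x), 0, 3*cos(z))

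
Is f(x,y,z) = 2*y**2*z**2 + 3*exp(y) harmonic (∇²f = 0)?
No, ∇²f = 4*y**2 + 4*z**2 + 3*exp(y)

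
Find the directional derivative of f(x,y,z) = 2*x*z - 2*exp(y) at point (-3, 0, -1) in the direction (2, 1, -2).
2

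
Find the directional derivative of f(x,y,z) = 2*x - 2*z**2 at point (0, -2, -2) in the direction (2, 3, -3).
-10*sqrt(22)/11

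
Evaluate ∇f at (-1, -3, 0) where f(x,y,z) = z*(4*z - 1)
(0, 0, -1)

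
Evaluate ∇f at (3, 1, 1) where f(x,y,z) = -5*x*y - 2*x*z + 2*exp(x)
(-7 + 2*exp(3), -15, -6)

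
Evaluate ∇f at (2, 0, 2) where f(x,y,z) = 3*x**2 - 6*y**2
(12, 0, 0)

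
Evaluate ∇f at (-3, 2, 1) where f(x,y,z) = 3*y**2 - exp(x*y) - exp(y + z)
(-2*exp(-6), -exp(3) + 3*exp(-6) + 12, -exp(3))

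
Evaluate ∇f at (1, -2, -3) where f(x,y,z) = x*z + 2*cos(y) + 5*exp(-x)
(-3 - 5*exp(-1), 2*sin(2), 1)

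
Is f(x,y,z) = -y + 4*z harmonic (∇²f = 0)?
Yes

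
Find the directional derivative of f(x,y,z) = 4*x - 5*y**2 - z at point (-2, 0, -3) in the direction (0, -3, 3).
-sqrt(2)/2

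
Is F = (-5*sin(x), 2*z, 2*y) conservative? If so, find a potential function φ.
Yes, F is conservative. φ = 2*y*z + 5*cos(x)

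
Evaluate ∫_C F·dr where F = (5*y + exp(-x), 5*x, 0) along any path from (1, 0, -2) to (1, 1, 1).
5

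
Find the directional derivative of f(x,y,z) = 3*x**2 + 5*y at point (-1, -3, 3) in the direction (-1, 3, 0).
21*sqrt(10)/10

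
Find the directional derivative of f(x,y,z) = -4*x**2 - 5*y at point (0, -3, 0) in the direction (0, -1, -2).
sqrt(5)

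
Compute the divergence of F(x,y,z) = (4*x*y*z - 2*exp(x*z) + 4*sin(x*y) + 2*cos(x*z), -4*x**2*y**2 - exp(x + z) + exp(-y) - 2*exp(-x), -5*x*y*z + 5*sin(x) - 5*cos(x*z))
-8*x**2*y - 5*x*y + 5*x*sin(x*z) + 4*y*z + 4*y*cos(x*y) - 2*z*exp(x*z) - 2*z*sin(x*z) - exp(-y)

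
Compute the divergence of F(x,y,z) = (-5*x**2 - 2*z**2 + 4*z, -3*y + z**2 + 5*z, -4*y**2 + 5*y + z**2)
-10*x + 2*z - 3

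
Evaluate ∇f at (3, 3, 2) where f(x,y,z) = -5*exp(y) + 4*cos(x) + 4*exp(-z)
(-4*sin(3), -5*exp(3), -4*exp(-2))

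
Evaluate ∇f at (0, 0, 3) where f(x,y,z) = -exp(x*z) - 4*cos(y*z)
(-3, 0, 0)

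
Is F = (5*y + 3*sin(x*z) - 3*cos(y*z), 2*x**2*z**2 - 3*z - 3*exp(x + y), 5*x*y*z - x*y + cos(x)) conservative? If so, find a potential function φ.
No, ∇×F = (-4*x**2*z + 5*x*z - x + 3, 3*x*cos(x*z) - 5*y*z + 3*y*sin(y*z) + y + sin(x), 4*x*z**2 - 3*z*sin(y*z) - 3*exp(x + y) - 5) ≠ 0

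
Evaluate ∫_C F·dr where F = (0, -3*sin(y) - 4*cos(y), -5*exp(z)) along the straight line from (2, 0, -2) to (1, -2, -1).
-3 - 5*exp(-1) + 3*cos(2) + 5*exp(-2) + 4*sin(2)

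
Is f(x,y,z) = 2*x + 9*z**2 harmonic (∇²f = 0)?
No, ∇²f = 18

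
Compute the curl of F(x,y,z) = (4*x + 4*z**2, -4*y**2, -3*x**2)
(0, 6*x + 8*z, 0)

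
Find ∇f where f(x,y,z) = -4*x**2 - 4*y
(-8*x, -4, 0)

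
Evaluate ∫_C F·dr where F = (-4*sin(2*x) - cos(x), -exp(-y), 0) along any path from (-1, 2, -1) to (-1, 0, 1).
1 - exp(-2)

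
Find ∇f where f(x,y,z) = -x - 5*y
(-1, -5, 0)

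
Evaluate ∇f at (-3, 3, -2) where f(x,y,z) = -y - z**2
(0, -1, 4)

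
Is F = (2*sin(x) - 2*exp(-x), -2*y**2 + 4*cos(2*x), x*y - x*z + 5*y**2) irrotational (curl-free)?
No, ∇×F = (x + 10*y, -y + z, -8*sin(2*x))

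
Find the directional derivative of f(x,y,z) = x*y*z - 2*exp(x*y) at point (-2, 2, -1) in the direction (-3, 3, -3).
8*sqrt(3)*(1 + exp(4))*exp(-4)/3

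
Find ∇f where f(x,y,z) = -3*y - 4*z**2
(0, -3, -8*z)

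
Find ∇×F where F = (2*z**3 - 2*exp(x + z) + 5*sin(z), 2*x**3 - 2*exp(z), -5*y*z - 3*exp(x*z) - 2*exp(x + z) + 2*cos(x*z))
(-5*z + 2*exp(z), 6*z**2 + 3*z*exp(x*z) + 2*z*sin(x*z) + 5*cos(z), 6*x**2)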